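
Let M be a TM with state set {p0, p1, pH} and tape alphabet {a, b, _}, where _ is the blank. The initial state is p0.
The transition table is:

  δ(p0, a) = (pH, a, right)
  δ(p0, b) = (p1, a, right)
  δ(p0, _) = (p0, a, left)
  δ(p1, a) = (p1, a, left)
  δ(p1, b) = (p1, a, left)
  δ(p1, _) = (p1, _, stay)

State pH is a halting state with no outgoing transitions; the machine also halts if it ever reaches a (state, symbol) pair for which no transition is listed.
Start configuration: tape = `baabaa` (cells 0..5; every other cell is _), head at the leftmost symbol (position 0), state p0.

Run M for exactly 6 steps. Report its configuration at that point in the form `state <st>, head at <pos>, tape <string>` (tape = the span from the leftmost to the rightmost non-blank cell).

state p1, head at -1, tape aaabaa

state=p0 head=0 tape=_[b]aabaa   (p0,b)→(p1,a,right)
state=p1 head=1 tape=_a[a]abaa   (p1,a)→(p1,a,left)
state=p1 head=0 tape=_[a]aabaa   (p1,a)→(p1,a,left)
state=p1 head=-1 tape=[_]aaabaa   (p1,_)→(p1,_,stay)
state=p1 head=-1 tape=[_]aaabaa   (p1,_)→(p1,_,stay)
state=p1 head=-1 tape=[_]aaabaa   (p1,_)→(p1,_,stay)
state=p1 head=-1 tape=[_]aaabaa
After 6 steps: state p1, head at -1, tape aaabaa.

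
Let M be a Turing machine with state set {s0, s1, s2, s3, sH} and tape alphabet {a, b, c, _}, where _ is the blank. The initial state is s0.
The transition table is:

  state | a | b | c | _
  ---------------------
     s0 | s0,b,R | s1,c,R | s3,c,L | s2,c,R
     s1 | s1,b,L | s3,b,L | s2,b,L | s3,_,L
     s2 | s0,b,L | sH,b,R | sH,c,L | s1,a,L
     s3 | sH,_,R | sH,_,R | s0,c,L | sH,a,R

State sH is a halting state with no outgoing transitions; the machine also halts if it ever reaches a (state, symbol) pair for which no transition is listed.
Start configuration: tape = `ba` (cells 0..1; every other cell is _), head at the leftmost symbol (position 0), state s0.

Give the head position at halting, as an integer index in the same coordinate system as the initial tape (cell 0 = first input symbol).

s0 | ___[b]a   read b → write c, move R, go to s1
s1 | ___c[a]   read a → write b, move L, go to s1
s1 | ___[c]b   read c → write b, move L, go to s2
s2 | __[_]bb   read _ → write a, move L, go to s1
s1 | _[_]abb   read _ → write _, move L, go to s3
s3 | [_]_abb   read _ → write a, move R, go to sH
sH | a[_]abb
At halt the head is at cell -2.

-2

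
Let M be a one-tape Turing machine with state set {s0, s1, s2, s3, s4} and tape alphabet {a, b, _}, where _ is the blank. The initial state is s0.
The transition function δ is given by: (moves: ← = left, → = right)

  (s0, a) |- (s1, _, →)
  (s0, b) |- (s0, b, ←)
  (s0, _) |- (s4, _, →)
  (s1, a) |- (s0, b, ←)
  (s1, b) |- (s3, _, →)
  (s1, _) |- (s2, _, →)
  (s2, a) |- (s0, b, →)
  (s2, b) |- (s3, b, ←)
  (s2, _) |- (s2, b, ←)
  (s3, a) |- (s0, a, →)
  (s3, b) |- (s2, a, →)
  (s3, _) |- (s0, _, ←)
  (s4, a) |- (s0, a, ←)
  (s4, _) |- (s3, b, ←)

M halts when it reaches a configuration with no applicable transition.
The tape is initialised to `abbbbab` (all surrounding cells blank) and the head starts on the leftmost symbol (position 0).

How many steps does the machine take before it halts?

20

s0 | [a]bbbbab_   read a → write _, move →, go to s1
s1 | _[b]bbbab_   read b → write _, move →, go to s3
s3 | __[b]bbab_   read b → write a, move →, go to s2
s2 | __a[b]bab_   read b → write b, move ←, go to s3
s3 | __[a]bbab_   read a → write a, move →, go to s0
s0 | __a[b]bab_   read b → write b, move ←, go to s0
s0 | __[a]bbab_   read a → write _, move →, go to s1
s1 | ___[b]bab_   read b → write _, move →, go to s3
s3 | ____[b]ab_   read b → write a, move →, go to s2
s2 | ____a[a]b_   read a → write b, move →, go to s0
s0 | ____ab[b]_   read b → write b, move ←, go to s0
s0 | ____a[b]b_   read b → write b, move ←, go to s0
s0 | ____[a]bb_   read a → write _, move →, go to s1
s1 | _____[b]b_   read b → write _, move →, go to s3
s3 | ______[b]_   read b → write a, move →, go to s2
s2 | ______a[_]   read _ → write b, move ←, go to s2
s2 | ______[a]b   read a → write b, move →, go to s0
s0 | ______b[b]   read b → write b, move ←, go to s0
s0 | ______[b]b   read b → write b, move ←, go to s0
s0 | _____[_]bb   read _ → write _, move →, go to s4
s4 | ______[b]b
M halts after 20 transitions.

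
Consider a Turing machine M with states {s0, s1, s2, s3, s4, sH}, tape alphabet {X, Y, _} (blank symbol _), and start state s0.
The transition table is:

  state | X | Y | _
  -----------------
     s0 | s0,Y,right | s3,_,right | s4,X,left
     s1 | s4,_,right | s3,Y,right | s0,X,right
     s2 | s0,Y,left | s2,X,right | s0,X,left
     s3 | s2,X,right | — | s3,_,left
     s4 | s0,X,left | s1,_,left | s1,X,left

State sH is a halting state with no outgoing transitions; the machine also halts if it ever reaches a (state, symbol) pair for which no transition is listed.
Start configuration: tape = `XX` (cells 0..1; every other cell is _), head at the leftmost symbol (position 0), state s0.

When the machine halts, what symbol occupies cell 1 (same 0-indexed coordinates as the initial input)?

_

s0 | [X]X_   read X → write Y, move right, go to s0
s0 | Y[X]_   read X → write Y, move right, go to s0
s0 | YY[_]   read _ → write X, move left, go to s4
s4 | Y[Y]X   read Y → write _, move left, go to s1
s1 | [Y]_X   read Y → write Y, move right, go to s3
s3 | Y[_]X   read _ → write _, move left, go to s3
s3 | [Y]_X
Cell 1 holds _ when M halts.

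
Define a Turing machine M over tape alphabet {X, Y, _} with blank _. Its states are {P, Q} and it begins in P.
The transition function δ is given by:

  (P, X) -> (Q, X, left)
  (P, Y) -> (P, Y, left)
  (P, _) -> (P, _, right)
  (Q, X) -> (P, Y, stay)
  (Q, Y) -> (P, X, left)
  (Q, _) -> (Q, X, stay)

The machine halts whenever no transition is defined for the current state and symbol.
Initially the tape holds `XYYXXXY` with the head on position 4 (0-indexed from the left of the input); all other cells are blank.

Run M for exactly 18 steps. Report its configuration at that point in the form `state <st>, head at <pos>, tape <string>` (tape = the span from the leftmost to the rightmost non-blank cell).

state P, head at -1, tape YXYYYXXY

state=P head=4 tape=__XYYX[X]XY   (P,X)→(Q,X,left)
state=Q head=3 tape=__XYY[X]XXY   (Q,X)→(P,Y,stay)
state=P head=3 tape=__XYY[Y]XXY   (P,Y)→(P,Y,left)
state=P head=2 tape=__XY[Y]YXXY   (P,Y)→(P,Y,left)
state=P head=1 tape=__X[Y]YYXXY   (P,Y)→(P,Y,left)
state=P head=0 tape=__[X]YYYXXY   (P,X)→(Q,X,left)
state=Q head=-1 tape=_[_]XYYYXXY   (Q,_)→(Q,X,stay)
state=Q head=-1 tape=_[X]XYYYXXY   (Q,X)→(P,Y,stay)
state=P head=-1 tape=_[Y]XYYYXXY   (P,Y)→(P,Y,left)
state=P head=-2 tape=[_]YXYYYXXY   (P,_)→(P,_,right)
state=P head=-1 tape=_[Y]XYYYXXY   (P,Y)→(P,Y,left)
state=P head=-2 tape=[_]YXYYYXXY   (P,_)→(P,_,right)
state=P head=-1 tape=_[Y]XYYYXXY   (P,Y)→(P,Y,left)
state=P head=-2 tape=[_]YXYYYXXY   (P,_)→(P,_,right)
state=P head=-1 tape=_[Y]XYYYXXY   (P,Y)→(P,Y,left)
state=P head=-2 tape=[_]YXYYYXXY   (P,_)→(P,_,right)
state=P head=-1 tape=_[Y]XYYYXXY   (P,Y)→(P,Y,left)
state=P head=-2 tape=[_]YXYYYXXY   (P,_)→(P,_,right)
state=P head=-1 tape=_[Y]XYYYXXY
After 18 steps: state P, head at -1, tape YXYYYXXY.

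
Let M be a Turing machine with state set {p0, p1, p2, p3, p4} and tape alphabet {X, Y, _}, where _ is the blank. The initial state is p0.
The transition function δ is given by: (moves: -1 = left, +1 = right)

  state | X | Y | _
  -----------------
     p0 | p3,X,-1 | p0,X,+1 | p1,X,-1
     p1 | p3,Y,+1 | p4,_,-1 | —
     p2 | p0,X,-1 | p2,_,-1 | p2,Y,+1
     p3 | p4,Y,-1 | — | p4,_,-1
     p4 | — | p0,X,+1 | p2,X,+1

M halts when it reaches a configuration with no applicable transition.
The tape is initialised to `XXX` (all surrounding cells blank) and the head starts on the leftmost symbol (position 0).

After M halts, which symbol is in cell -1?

Y

state=p0 head=0 tape=__[X]XX   (p0,X)→(p3,X,-1)
state=p3 head=-1 tape=_[_]XXX   (p3,_)→(p4,_,-1)
state=p4 head=-2 tape=[_]_XXX   (p4,_)→(p2,X,+1)
state=p2 head=-1 tape=X[_]XXX   (p2,_)→(p2,Y,+1)
state=p2 head=0 tape=XY[X]XX   (p2,X)→(p0,X,-1)
state=p0 head=-1 tape=X[Y]XXX   (p0,Y)→(p0,X,+1)
state=p0 head=0 tape=XX[X]XX   (p0,X)→(p3,X,-1)
state=p3 head=-1 tape=X[X]XXX   (p3,X)→(p4,Y,-1)
state=p4 head=-2 tape=[X]YXXX
Cell -1 holds Y when M halts.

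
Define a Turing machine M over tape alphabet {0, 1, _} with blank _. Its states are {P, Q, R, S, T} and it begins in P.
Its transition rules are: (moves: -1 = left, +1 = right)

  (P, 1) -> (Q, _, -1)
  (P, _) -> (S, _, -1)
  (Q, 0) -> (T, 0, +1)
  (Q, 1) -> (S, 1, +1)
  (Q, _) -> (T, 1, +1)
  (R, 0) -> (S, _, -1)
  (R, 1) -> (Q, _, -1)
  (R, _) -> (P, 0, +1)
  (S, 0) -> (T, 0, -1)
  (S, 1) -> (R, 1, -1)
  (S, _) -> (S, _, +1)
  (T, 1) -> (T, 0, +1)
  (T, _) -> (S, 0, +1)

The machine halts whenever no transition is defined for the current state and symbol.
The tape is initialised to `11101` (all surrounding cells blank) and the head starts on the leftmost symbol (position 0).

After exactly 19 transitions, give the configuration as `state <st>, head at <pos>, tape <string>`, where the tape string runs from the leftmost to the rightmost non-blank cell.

state T, head at -1, tape 000_101

state=P head=0 tape=__[1]1101   (P,1)→(Q,_,-1)
state=Q head=-1 tape=_[_]_1101   (Q,_)→(T,1,+1)
state=T head=0 tape=_1[_]1101   (T,_)→(S,0,+1)
state=S head=1 tape=_10[1]101   (S,1)→(R,1,-1)
state=R head=0 tape=_1[0]1101   (R,0)→(S,_,-1)
state=S head=-1 tape=_[1]_1101   (S,1)→(R,1,-1)
state=R head=-2 tape=[_]1_1101   (R,_)→(P,0,+1)
state=P head=-1 tape=0[1]_1101   (P,1)→(Q,_,-1)
state=Q head=-2 tape=[0]__1101   (Q,0)→(T,0,+1)
state=T head=-1 tape=0[_]_1101   (T,_)→(S,0,+1)
state=S head=0 tape=00[_]1101   (S,_)→(S,_,+1)
state=S head=1 tape=00_[1]101   (S,1)→(R,1,-1)
state=R head=0 tape=00[_]1101   (R,_)→(P,0,+1)
state=P head=1 tape=000[1]101   (P,1)→(Q,_,-1)
state=Q head=0 tape=00[0]_101   (Q,0)→(T,0,+1)
state=T head=1 tape=000[_]101   (T,_)→(S,0,+1)
state=S head=2 tape=0000[1]01   (S,1)→(R,1,-1)
state=R head=1 tape=000[0]101   (R,0)→(S,_,-1)
state=S head=0 tape=00[0]_101   (S,0)→(T,0,-1)
state=T head=-1 tape=0[0]0_101
After 19 steps: state T, head at -1, tape 000_101.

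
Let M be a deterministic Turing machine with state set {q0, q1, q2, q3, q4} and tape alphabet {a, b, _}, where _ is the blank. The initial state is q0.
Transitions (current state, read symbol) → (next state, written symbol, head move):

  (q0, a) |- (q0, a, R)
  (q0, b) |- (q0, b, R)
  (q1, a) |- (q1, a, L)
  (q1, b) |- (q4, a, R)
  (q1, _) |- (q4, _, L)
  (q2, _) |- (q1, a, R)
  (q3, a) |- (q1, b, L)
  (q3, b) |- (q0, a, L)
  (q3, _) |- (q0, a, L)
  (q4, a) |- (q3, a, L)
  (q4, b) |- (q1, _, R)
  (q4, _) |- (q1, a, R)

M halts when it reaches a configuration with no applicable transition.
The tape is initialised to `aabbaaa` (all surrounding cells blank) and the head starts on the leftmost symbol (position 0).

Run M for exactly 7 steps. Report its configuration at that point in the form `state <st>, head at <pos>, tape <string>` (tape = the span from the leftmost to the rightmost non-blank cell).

state q0, head at 7, tape aabbaaa

state=q0 head=0 tape=[a]abbaaa_   (q0,a)→(q0,a,R)
state=q0 head=1 tape=a[a]bbaaa_   (q0,a)→(q0,a,R)
state=q0 head=2 tape=aa[b]baaa_   (q0,b)→(q0,b,R)
state=q0 head=3 tape=aab[b]aaa_   (q0,b)→(q0,b,R)
state=q0 head=4 tape=aabb[a]aa_   (q0,a)→(q0,a,R)
state=q0 head=5 tape=aabba[a]a_   (q0,a)→(q0,a,R)
state=q0 head=6 tape=aabbaa[a]_   (q0,a)→(q0,a,R)
state=q0 head=7 tape=aabbaaa[_]
After 7 steps: state q0, head at 7, tape aabbaaa.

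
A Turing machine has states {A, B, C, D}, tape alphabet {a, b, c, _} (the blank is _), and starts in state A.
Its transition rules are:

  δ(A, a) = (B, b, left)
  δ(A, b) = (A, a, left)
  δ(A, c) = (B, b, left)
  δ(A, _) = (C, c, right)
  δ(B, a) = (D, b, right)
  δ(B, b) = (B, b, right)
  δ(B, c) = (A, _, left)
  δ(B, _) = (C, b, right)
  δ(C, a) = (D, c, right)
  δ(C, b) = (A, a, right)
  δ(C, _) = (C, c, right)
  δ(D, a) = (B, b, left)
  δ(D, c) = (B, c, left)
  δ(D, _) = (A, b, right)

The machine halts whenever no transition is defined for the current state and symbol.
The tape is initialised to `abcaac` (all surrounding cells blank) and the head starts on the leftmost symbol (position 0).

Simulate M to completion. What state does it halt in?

D

state=A head=0 tape=___[a]bcaac   (A,a)→(B,b,left)
state=B head=-1 tape=__[_]bbcaac   (B,_)→(C,b,right)
state=C head=0 tape=__b[b]bcaac   (C,b)→(A,a,right)
state=A head=1 tape=__ba[b]caac   (A,b)→(A,a,left)
state=A head=0 tape=__b[a]acaac   (A,a)→(B,b,left)
state=B head=-1 tape=__[b]bacaac   (B,b)→(B,b,right)
state=B head=0 tape=__b[b]acaac   (B,b)→(B,b,right)
state=B head=1 tape=__bb[a]caac   (B,a)→(D,b,right)
state=D head=2 tape=__bbb[c]aac   (D,c)→(B,c,left)
state=B head=1 tape=__bb[b]caac   (B,b)→(B,b,right)
state=B head=2 tape=__bbb[c]aac   (B,c)→(A,_,left)
state=A head=1 tape=__bb[b]_aac   (A,b)→(A,a,left)
state=A head=0 tape=__b[b]a_aac   (A,b)→(A,a,left)
state=A head=-1 tape=__[b]aa_aac   (A,b)→(A,a,left)
state=A head=-2 tape=_[_]aaa_aac   (A,_)→(C,c,right)
state=C head=-1 tape=_c[a]aa_aac   (C,a)→(D,c,right)
state=D head=0 tape=_cc[a]a_aac   (D,a)→(B,b,left)
state=B head=-1 tape=_c[c]ba_aac   (B,c)→(A,_,left)
state=A head=-2 tape=_[c]_ba_aac   (A,c)→(B,b,left)
state=B head=-3 tape=[_]b_ba_aac   (B,_)→(C,b,right)
state=C head=-2 tape=b[b]_ba_aac   (C,b)→(A,a,right)
state=A head=-1 tape=ba[_]ba_aac   (A,_)→(C,c,right)
state=C head=0 tape=bac[b]a_aac   (C,b)→(A,a,right)
state=A head=1 tape=baca[a]_aac   (A,a)→(B,b,left)
state=B head=0 tape=bac[a]b_aac   (B,a)→(D,b,right)
state=D head=1 tape=bacb[b]_aac
No transition is defined for (D, b); M halts in state D.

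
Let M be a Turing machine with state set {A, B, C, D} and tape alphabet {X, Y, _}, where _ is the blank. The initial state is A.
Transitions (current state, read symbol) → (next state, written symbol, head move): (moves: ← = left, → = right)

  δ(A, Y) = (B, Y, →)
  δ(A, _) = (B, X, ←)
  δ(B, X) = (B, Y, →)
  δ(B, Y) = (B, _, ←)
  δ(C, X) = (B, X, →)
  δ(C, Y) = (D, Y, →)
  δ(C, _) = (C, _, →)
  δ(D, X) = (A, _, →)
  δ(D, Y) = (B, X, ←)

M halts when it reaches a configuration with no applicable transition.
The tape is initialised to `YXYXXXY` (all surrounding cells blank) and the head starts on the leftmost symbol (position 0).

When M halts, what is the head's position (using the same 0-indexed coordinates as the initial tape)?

-1

state=A head=0 tape=_[Y]XYXXXY   (A,Y)→(B,Y,→)
state=B head=1 tape=_Y[X]YXXXY   (B,X)→(B,Y,→)
state=B head=2 tape=_YY[Y]XXXY   (B,Y)→(B,_,←)
state=B head=1 tape=_Y[Y]_XXXY   (B,Y)→(B,_,←)
state=B head=0 tape=_[Y]__XXXY   (B,Y)→(B,_,←)
state=B head=-1 tape=[_]___XXXY
At halt the head is at cell -1.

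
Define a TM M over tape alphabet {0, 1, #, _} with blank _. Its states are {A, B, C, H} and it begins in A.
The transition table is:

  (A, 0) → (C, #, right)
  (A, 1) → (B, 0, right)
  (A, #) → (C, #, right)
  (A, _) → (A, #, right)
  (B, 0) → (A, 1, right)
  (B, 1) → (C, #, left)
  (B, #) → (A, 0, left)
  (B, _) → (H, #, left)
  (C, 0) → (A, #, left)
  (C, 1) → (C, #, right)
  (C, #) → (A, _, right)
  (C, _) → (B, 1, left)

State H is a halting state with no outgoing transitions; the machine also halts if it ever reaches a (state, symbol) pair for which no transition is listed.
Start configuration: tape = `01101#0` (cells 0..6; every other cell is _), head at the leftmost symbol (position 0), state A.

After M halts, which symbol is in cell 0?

state=A head=0 tape=[0]1101#0___   (A,0)→(C,#,right)
state=C head=1 tape=#[1]101#0___   (C,1)→(C,#,right)
state=C head=2 tape=##[1]01#0___   (C,1)→(C,#,right)
state=C head=3 tape=###[0]1#0___   (C,0)→(A,#,left)
state=A head=2 tape=##[#]#1#0___   (A,#)→(C,#,right)
state=C head=3 tape=###[#]1#0___   (C,#)→(A,_,right)
state=A head=4 tape=###_[1]#0___   (A,1)→(B,0,right)
state=B head=5 tape=###_0[#]0___   (B,#)→(A,0,left)
state=A head=4 tape=###_[0]00___   (A,0)→(C,#,right)
state=C head=5 tape=###_#[0]0___   (C,0)→(A,#,left)
state=A head=4 tape=###_[#]#0___   (A,#)→(C,#,right)
state=C head=5 tape=###_#[#]0___   (C,#)→(A,_,right)
state=A head=6 tape=###_#_[0]___   (A,0)→(C,#,right)
state=C head=7 tape=###_#_#[_]__   (C,_)→(B,1,left)
state=B head=6 tape=###_#_[#]1__   (B,#)→(A,0,left)
state=A head=5 tape=###_#[_]01__   (A,_)→(A,#,right)
state=A head=6 tape=###_##[0]1__   (A,0)→(C,#,right)
state=C head=7 tape=###_###[1]__   (C,1)→(C,#,right)
state=C head=8 tape=###_####[_]_   (C,_)→(B,1,left)
state=B head=7 tape=###_###[#]1_   (B,#)→(A,0,left)
state=A head=6 tape=###_##[#]01_   (A,#)→(C,#,right)
state=C head=7 tape=###_###[0]1_   (C,0)→(A,#,left)
state=A head=6 tape=###_##[#]#1_   (A,#)→(C,#,right)
state=C head=7 tape=###_###[#]1_   (C,#)→(A,_,right)
state=A head=8 tape=###_###_[1]_   (A,1)→(B,0,right)
state=B head=9 tape=###_###_0[_]   (B,_)→(H,#,left)
state=H head=8 tape=###_###_[0]#
Cell 0 holds # when M halts.

#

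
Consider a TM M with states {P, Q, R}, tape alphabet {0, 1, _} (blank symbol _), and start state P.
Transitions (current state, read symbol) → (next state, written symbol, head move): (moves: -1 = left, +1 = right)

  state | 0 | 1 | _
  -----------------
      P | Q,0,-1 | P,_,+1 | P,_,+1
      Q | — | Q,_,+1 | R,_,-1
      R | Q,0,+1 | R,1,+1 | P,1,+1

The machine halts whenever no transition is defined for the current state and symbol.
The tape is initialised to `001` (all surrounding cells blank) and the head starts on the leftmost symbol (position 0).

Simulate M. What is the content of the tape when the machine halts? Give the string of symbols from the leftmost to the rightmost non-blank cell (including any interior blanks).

P | __[0]01   read 0 → write 0, move -1, go to Q
Q | _[_]001   read _ → write _, move -1, go to R
R | [_]_001   read _ → write 1, move +1, go to P
P | 1[_]001   read _ → write _, move +1, go to P
P | 1_[0]01   read 0 → write 0, move -1, go to Q
Q | 1[_]001   read _ → write _, move -1, go to R
R | [1]_001   read 1 → write 1, move +1, go to R
R | 1[_]001   read _ → write 1, move +1, go to P
P | 11[0]01   read 0 → write 0, move -1, go to Q
Q | 1[1]001   read 1 → write _, move +1, go to Q
Q | 1_[0]01
The non-blank tape span at halt is 1_001.

1_001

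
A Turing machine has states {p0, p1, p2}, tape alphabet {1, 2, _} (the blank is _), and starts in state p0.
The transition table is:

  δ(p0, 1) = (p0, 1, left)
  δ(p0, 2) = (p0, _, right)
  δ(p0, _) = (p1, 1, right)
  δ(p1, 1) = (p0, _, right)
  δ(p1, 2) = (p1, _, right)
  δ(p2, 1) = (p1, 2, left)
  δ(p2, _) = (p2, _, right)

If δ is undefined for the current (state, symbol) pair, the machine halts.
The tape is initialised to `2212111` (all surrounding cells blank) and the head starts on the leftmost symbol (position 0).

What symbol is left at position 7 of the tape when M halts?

p0 | [2]212111__   read 2 → write _, move right, go to p0
p0 | _[2]12111__   read 2 → write _, move right, go to p0
p0 | __[1]2111__   read 1 → write 1, move left, go to p0
p0 | _[_]12111__   read _ → write 1, move right, go to p1
p1 | _1[1]2111__   read 1 → write _, move right, go to p0
p0 | _1_[2]111__   read 2 → write _, move right, go to p0
p0 | _1__[1]11__   read 1 → write 1, move left, go to p0
p0 | _1_[_]111__   read _ → write 1, move right, go to p1
p1 | _1_1[1]11__   read 1 → write _, move right, go to p0
p0 | _1_1_[1]1__   read 1 → write 1, move left, go to p0
p0 | _1_1[_]11__   read _ → write 1, move right, go to p1
p1 | _1_11[1]1__   read 1 → write _, move right, go to p0
p0 | _1_11_[1]__   read 1 → write 1, move left, go to p0
p0 | _1_11[_]1__   read _ → write 1, move right, go to p1
p1 | _1_111[1]__   read 1 → write _, move right, go to p0
p0 | _1_111_[_]_   read _ → write 1, move right, go to p1
p1 | _1_111_1[_]
Cell 7 holds 1 when M halts.

1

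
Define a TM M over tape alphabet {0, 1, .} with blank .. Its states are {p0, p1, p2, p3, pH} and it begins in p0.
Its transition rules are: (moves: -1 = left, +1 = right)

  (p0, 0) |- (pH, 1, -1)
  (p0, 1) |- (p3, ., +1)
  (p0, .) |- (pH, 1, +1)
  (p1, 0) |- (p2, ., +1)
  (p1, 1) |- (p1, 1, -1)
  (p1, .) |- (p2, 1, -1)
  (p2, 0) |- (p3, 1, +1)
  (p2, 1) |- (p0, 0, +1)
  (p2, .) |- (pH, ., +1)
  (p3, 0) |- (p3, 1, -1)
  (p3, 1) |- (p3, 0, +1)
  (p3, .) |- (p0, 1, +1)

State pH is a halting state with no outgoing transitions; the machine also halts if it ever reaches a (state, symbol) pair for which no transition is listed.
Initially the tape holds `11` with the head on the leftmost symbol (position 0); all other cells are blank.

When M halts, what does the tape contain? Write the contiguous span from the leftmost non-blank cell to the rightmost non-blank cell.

state=p0 head=0 tape=[1]1...   (p0,1)→(p3,.,+1)
state=p3 head=1 tape=.[1]...   (p3,1)→(p3,0,+1)
state=p3 head=2 tape=.0[.]..   (p3,.)→(p0,1,+1)
state=p0 head=3 tape=.01[.].   (p0,.)→(pH,1,+1)
state=pH head=4 tape=.011[.]
The non-blank tape span at halt is 011.

011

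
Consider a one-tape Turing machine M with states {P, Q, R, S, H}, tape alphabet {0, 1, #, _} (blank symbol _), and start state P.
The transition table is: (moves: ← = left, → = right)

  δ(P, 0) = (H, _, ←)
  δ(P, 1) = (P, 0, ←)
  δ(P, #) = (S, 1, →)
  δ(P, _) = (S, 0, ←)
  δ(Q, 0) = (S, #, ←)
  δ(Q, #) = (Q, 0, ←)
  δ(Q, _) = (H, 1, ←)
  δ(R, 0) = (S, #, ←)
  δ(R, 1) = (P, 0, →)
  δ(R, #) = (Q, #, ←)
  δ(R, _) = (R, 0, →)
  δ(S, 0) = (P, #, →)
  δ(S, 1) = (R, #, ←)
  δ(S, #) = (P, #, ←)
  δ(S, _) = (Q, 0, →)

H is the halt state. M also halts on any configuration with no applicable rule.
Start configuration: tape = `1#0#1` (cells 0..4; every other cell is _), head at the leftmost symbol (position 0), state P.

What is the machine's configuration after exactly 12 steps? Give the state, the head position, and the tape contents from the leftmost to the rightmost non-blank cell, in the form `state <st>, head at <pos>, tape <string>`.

P | __[1]#0#1   read 1 → write 0, move ←, go to P
P | _[_]0#0#1   read _ → write 0, move ←, go to S
S | [_]00#0#1   read _ → write 0, move →, go to Q
Q | 0[0]0#0#1   read 0 → write #, move ←, go to S
S | [0]#0#0#1   read 0 → write #, move →, go to P
P | #[#]0#0#1   read # → write 1, move →, go to S
S | #1[0]#0#1   read 0 → write #, move →, go to P
P | #1#[#]0#1   read # → write 1, move →, go to S
S | #1#1[0]#1   read 0 → write #, move →, go to P
P | #1#1#[#]1   read # → write 1, move →, go to S
S | #1#1#1[1]   read 1 → write #, move ←, go to R
R | #1#1#[1]#   read 1 → write 0, move →, go to P
P | #1#1#0[#]
After 12 steps: state P, head at 4, tape #1#1#0#.

state P, head at 4, tape #1#1#0#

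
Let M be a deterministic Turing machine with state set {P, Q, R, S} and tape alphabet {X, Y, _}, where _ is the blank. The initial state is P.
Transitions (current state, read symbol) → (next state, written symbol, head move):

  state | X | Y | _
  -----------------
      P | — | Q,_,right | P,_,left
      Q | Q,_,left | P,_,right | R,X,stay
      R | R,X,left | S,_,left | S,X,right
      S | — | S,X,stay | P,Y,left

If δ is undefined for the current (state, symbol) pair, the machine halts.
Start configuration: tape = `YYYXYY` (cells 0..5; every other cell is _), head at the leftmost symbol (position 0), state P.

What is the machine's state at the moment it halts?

S

P | [Y]YYXYY   read Y → write _, move right, go to Q
Q | _[Y]YXYY   read Y → write _, move right, go to P
P | __[Y]XYY   read Y → write _, move right, go to Q
Q | ___[X]YY   read X → write _, move left, go to Q
Q | __[_]_YY   read _ → write X, move stay, go to R
R | __[X]_YY   read X → write X, move left, go to R
R | _[_]X_YY   read _ → write X, move right, go to S
S | _X[X]_YY
No transition is defined for (S, X); M halts in state S.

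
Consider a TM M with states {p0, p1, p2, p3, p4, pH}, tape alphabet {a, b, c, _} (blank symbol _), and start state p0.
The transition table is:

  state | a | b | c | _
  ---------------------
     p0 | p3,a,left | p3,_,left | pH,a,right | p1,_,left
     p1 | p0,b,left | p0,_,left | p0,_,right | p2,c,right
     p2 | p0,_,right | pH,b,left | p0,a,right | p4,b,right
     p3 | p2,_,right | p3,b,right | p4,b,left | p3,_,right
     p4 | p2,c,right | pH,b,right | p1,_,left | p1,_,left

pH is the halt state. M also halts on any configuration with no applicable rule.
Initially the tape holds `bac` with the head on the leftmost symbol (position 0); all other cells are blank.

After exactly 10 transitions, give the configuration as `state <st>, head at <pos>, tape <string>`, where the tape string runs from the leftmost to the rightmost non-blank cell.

p0 | _[b]ac_   read b → write _, move left, go to p3
p3 | [_]_ac_   read _ → write _, move right, go to p3
p3 | _[_]ac_   read _ → write _, move right, go to p3
p3 | __[a]c_   read a → write _, move right, go to p2
p2 | ___[c]_   read c → write a, move right, go to p0
p0 | ___a[_]   read _ → write _, move left, go to p1
p1 | ___[a]_   read a → write b, move left, go to p0
p0 | __[_]b_   read _ → write _, move left, go to p1
p1 | _[_]_b_   read _ → write c, move right, go to p2
p2 | _c[_]b_   read _ → write b, move right, go to p4
p4 | _cb[b]_
After 10 steps: state p4, head at 2, tape cbb.

state p4, head at 2, tape cbb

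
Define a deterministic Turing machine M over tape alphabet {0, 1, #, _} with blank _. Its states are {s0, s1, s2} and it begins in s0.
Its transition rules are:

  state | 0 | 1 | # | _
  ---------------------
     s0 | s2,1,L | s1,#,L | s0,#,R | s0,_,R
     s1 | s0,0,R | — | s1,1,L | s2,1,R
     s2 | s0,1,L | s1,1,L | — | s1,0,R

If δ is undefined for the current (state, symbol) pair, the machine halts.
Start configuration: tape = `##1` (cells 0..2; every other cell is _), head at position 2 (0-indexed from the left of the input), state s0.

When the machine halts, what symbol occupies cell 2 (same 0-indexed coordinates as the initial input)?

#

state=s0 head=2 tape=_##[1]   (s0,1)→(s1,#,L)
state=s1 head=1 tape=_#[#]#   (s1,#)→(s1,1,L)
state=s1 head=0 tape=_[#]1#   (s1,#)→(s1,1,L)
state=s1 head=-1 tape=[_]11#   (s1,_)→(s2,1,R)
state=s2 head=0 tape=1[1]1#   (s2,1)→(s1,1,L)
state=s1 head=-1 tape=[1]11#
Cell 2 holds # when M halts.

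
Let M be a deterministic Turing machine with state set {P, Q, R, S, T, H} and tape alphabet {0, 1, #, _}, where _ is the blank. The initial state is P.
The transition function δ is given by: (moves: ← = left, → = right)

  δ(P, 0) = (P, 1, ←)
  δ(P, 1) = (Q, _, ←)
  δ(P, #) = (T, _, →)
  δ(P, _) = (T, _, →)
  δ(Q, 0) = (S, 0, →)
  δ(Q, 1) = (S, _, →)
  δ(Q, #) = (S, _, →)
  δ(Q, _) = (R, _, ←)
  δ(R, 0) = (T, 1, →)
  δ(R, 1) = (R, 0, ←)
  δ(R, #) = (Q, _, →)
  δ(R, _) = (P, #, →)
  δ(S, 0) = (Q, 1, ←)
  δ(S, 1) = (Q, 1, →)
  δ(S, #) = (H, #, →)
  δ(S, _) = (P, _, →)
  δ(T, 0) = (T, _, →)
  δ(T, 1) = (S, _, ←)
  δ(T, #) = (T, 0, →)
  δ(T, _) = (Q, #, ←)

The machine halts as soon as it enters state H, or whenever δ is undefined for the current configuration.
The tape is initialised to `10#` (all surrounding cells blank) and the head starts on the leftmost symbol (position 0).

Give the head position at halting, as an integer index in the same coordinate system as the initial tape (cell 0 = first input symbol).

P | __[1]0#__   read 1 → write _, move ←, go to Q
Q | _[_]_0#__   read _ → write _, move ←, go to R
R | [_]__0#__   read _ → write #, move →, go to P
P | #[_]_0#__   read _ → write _, move →, go to T
T | #_[_]0#__   read _ → write #, move ←, go to Q
Q | #[_]#0#__   read _ → write _, move ←, go to R
R | [#]_#0#__   read # → write _, move →, go to Q
Q | _[_]#0#__   read _ → write _, move ←, go to R
R | [_]_#0#__   read _ → write #, move →, go to P
P | #[_]#0#__   read _ → write _, move →, go to T
T | #_[#]0#__   read # → write 0, move →, go to T
T | #_0[0]#__   read 0 → write _, move →, go to T
T | #_0_[#]__   read # → write 0, move →, go to T
T | #_0_0[_]_   read _ → write #, move ←, go to Q
Q | #_0_[0]#_   read 0 → write 0, move →, go to S
S | #_0_0[#]_   read # → write #, move →, go to H
H | #_0_0#[_]
At halt the head is at cell 4.

4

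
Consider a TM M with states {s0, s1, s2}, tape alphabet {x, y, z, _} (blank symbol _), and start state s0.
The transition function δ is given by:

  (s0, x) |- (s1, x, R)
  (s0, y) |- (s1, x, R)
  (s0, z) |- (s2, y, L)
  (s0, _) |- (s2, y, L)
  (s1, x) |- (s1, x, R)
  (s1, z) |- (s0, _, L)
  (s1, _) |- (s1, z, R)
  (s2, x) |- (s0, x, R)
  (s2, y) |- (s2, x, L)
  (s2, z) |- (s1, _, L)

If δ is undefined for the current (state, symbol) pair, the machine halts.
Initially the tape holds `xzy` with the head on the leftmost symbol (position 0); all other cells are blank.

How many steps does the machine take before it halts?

state=s0 head=0 tape=[x]zy   (s0,x)→(s1,x,R)
state=s1 head=1 tape=x[z]y   (s1,z)→(s0,_,L)
state=s0 head=0 tape=[x]_y   (s0,x)→(s1,x,R)
state=s1 head=1 tape=x[_]y   (s1,_)→(s1,z,R)
state=s1 head=2 tape=xz[y]
M halts after 4 transitions.

4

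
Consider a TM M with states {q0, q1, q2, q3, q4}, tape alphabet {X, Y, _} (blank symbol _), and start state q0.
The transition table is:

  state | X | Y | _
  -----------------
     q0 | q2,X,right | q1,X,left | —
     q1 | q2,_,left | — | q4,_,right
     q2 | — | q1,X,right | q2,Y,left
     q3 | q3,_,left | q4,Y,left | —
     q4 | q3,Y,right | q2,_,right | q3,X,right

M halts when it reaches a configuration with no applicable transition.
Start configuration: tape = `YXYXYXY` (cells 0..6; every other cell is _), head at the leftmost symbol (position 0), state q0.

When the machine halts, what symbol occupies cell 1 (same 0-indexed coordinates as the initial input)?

state=q0 head=0 tape=_[Y]XYXYXY   (q0,Y)→(q1,X,left)
state=q1 head=-1 tape=[_]XXYXYXY   (q1,_)→(q4,_,right)
state=q4 head=0 tape=_[X]XYXYXY   (q4,X)→(q3,Y,right)
state=q3 head=1 tape=_Y[X]YXYXY   (q3,X)→(q3,_,left)
state=q3 head=0 tape=_[Y]_YXYXY   (q3,Y)→(q4,Y,left)
state=q4 head=-1 tape=[_]Y_YXYXY   (q4,_)→(q3,X,right)
state=q3 head=0 tape=X[Y]_YXYXY   (q3,Y)→(q4,Y,left)
state=q4 head=-1 tape=[X]Y_YXYXY   (q4,X)→(q3,Y,right)
state=q3 head=0 tape=Y[Y]_YXYXY   (q3,Y)→(q4,Y,left)
state=q4 head=-1 tape=[Y]Y_YXYXY   (q4,Y)→(q2,_,right)
state=q2 head=0 tape=_[Y]_YXYXY   (q2,Y)→(q1,X,right)
state=q1 head=1 tape=_X[_]YXYXY   (q1,_)→(q4,_,right)
state=q4 head=2 tape=_X_[Y]XYXY   (q4,Y)→(q2,_,right)
state=q2 head=3 tape=_X__[X]YXY
Cell 1 holds _ when M halts.

_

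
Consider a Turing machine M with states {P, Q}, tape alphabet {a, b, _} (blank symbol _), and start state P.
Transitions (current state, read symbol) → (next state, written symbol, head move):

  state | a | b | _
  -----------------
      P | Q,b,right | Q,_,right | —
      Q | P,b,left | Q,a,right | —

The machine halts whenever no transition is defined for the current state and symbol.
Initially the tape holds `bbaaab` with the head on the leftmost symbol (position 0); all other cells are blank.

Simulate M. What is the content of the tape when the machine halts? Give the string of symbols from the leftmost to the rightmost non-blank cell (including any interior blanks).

bbbaa

state=P head=0 tape=[b]baaab_   (P,b)→(Q,_,right)
state=Q head=1 tape=_[b]aaab_   (Q,b)→(Q,a,right)
state=Q head=2 tape=_a[a]aab_   (Q,a)→(P,b,left)
state=P head=1 tape=_[a]baab_   (P,a)→(Q,b,right)
state=Q head=2 tape=_b[b]aab_   (Q,b)→(Q,a,right)
state=Q head=3 tape=_ba[a]ab_   (Q,a)→(P,b,left)
state=P head=2 tape=_b[a]bab_   (P,a)→(Q,b,right)
state=Q head=3 tape=_bb[b]ab_   (Q,b)→(Q,a,right)
state=Q head=4 tape=_bba[a]b_   (Q,a)→(P,b,left)
state=P head=3 tape=_bb[a]bb_   (P,a)→(Q,b,right)
state=Q head=4 tape=_bbb[b]b_   (Q,b)→(Q,a,right)
state=Q head=5 tape=_bbba[b]_   (Q,b)→(Q,a,right)
state=Q head=6 tape=_bbbaa[_]
The non-blank tape span at halt is bbbaa.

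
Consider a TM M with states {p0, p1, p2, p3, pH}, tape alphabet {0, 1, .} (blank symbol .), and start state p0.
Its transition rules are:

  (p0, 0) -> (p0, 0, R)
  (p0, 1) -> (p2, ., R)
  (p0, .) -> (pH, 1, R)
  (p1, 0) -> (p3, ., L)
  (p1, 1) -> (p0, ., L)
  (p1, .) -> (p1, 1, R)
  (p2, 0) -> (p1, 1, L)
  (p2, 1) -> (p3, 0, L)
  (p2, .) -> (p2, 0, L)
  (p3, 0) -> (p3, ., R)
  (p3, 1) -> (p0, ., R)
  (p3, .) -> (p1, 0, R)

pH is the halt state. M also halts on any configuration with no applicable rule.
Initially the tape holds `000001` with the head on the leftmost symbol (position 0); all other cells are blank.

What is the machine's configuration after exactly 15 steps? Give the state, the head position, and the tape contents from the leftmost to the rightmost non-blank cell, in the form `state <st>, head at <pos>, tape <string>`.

state pH, head at 5, tape 00.0100

p0 | [0]00001.   read 0 → write 0, move R, go to p0
p0 | 0[0]0001.   read 0 → write 0, move R, go to p0
p0 | 00[0]001.   read 0 → write 0, move R, go to p0
p0 | 000[0]01.   read 0 → write 0, move R, go to p0
p0 | 0000[0]1.   read 0 → write 0, move R, go to p0
p0 | 00000[1].   read 1 → write ., move R, go to p2
p2 | 00000.[.]   read . → write 0, move L, go to p2
p2 | 00000[.]0   read . → write 0, move L, go to p2
p2 | 0000[0]00   read 0 → write 1, move L, go to p1
p1 | 000[0]100   read 0 → write ., move L, go to p3
p3 | 00[0].100   read 0 → write ., move R, go to p3
p3 | 00.[.]100   read . → write 0, move R, go to p1
p1 | 00.0[1]00   read 1 → write ., move L, go to p0
p0 | 00.[0].00   read 0 → write 0, move R, go to p0
p0 | 00.0[.]00   read . → write 1, move R, go to pH
pH | 00.01[0]0
After 15 steps: state pH, head at 5, tape 00.0100.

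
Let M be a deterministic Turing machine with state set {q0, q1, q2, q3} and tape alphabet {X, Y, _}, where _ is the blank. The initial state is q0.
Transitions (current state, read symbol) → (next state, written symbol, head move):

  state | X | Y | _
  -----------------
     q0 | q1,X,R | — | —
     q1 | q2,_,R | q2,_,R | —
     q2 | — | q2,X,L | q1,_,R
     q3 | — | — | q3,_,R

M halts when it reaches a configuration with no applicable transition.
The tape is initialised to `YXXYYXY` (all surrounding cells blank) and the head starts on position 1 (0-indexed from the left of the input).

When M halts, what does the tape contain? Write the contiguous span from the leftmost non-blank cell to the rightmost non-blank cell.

YX___XY

state=q0 head=1 tape=Y[X]XYYXY   (q0,X)→(q1,X,R)
state=q1 head=2 tape=YX[X]YYXY   (q1,X)→(q2,_,R)
state=q2 head=3 tape=YX_[Y]YXY   (q2,Y)→(q2,X,L)
state=q2 head=2 tape=YX[_]XYXY   (q2,_)→(q1,_,R)
state=q1 head=3 tape=YX_[X]YXY   (q1,X)→(q2,_,R)
state=q2 head=4 tape=YX__[Y]XY   (q2,Y)→(q2,X,L)
state=q2 head=3 tape=YX_[_]XXY   (q2,_)→(q1,_,R)
state=q1 head=4 tape=YX__[X]XY   (q1,X)→(q2,_,R)
state=q2 head=5 tape=YX___[X]Y
The non-blank tape span at halt is YX___XY.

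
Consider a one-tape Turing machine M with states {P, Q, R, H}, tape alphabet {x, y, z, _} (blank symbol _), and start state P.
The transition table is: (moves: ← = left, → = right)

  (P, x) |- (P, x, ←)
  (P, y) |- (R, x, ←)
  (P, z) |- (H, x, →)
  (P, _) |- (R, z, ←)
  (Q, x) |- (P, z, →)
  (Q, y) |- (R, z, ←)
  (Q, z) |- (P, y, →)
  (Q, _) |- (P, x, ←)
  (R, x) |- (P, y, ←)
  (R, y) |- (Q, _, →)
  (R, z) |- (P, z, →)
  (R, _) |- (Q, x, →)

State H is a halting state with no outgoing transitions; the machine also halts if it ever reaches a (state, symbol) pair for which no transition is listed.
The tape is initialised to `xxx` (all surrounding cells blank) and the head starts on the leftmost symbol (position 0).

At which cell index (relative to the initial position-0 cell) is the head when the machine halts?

-1

state=P head=0 tape=____[x]xx   (P,x)→(P,x,←)
state=P head=-1 tape=___[_]xxx   (P,_)→(R,z,←)
state=R head=-2 tape=__[_]zxxx   (R,_)→(Q,x,→)
state=Q head=-1 tape=__x[z]xxx   (Q,z)→(P,y,→)
state=P head=0 tape=__xy[x]xx   (P,x)→(P,x,←)
state=P head=-1 tape=__x[y]xxx   (P,y)→(R,x,←)
state=R head=-2 tape=__[x]xxxx   (R,x)→(P,y,←)
state=P head=-3 tape=_[_]yxxxx   (P,_)→(R,z,←)
state=R head=-4 tape=[_]zyxxxx   (R,_)→(Q,x,→)
state=Q head=-3 tape=x[z]yxxxx   (Q,z)→(P,y,→)
state=P head=-2 tape=xy[y]xxxx   (P,y)→(R,x,←)
state=R head=-3 tape=x[y]xxxxx   (R,y)→(Q,_,→)
state=Q head=-2 tape=x_[x]xxxx   (Q,x)→(P,z,→)
state=P head=-1 tape=x_z[x]xxx   (P,x)→(P,x,←)
state=P head=-2 tape=x_[z]xxxx   (P,z)→(H,x,→)
state=H head=-1 tape=x_x[x]xxx
At halt the head is at cell -1.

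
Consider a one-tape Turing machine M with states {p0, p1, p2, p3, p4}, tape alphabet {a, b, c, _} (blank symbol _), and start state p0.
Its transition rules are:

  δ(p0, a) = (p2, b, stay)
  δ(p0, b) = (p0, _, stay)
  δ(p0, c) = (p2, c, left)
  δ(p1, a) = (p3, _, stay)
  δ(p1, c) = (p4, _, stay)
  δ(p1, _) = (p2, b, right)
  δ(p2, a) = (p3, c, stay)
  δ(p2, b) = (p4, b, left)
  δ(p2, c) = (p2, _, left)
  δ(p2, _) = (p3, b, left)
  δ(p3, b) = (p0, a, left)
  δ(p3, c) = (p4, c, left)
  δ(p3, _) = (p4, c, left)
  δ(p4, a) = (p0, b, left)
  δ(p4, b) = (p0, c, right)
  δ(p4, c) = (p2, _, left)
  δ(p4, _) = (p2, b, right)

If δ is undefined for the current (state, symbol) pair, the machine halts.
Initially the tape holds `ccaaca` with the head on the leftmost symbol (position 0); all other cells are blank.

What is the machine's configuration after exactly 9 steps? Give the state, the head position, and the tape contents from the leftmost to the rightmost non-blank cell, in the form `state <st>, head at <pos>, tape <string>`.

state=p0 head=0 tape=____[c]caaca   (p0,c)→(p2,c,left)
state=p2 head=-1 tape=___[_]ccaaca   (p2,_)→(p3,b,left)
state=p3 head=-2 tape=__[_]bccaaca   (p3,_)→(p4,c,left)
state=p4 head=-3 tape=_[_]cbccaaca   (p4,_)→(p2,b,right)
state=p2 head=-2 tape=_b[c]bccaaca   (p2,c)→(p2,_,left)
state=p2 head=-3 tape=_[b]_bccaaca   (p2,b)→(p4,b,left)
state=p4 head=-4 tape=[_]b_bccaaca   (p4,_)→(p2,b,right)
state=p2 head=-3 tape=b[b]_bccaaca   (p2,b)→(p4,b,left)
state=p4 head=-4 tape=[b]b_bccaaca   (p4,b)→(p0,c,right)
state=p0 head=-3 tape=c[b]_bccaaca
After 9 steps: state p0, head at -3, tape cb_bccaaca.

state p0, head at -3, tape cb_bccaaca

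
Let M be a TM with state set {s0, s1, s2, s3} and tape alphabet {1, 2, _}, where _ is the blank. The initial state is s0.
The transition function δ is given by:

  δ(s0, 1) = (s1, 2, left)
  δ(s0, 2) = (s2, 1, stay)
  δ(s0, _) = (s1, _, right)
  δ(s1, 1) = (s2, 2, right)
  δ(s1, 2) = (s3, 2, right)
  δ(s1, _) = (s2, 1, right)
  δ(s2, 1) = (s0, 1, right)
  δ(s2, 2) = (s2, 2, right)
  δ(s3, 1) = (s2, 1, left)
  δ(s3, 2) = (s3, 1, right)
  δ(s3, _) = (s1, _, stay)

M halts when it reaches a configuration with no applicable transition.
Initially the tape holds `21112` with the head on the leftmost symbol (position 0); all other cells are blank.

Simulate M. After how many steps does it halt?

10

s0 | [2]1112_   read 2 → write 1, move stay, go to s2
s2 | [1]1112_   read 1 → write 1, move right, go to s0
s0 | 1[1]112_   read 1 → write 2, move left, go to s1
s1 | [1]2112_   read 1 → write 2, move right, go to s2
s2 | 2[2]112_   read 2 → write 2, move right, go to s2
s2 | 22[1]12_   read 1 → write 1, move right, go to s0
s0 | 221[1]2_   read 1 → write 2, move left, go to s1
s1 | 22[1]22_   read 1 → write 2, move right, go to s2
s2 | 222[2]2_   read 2 → write 2, move right, go to s2
s2 | 2222[2]_   read 2 → write 2, move right, go to s2
s2 | 22222[_]
M halts after 10 transitions.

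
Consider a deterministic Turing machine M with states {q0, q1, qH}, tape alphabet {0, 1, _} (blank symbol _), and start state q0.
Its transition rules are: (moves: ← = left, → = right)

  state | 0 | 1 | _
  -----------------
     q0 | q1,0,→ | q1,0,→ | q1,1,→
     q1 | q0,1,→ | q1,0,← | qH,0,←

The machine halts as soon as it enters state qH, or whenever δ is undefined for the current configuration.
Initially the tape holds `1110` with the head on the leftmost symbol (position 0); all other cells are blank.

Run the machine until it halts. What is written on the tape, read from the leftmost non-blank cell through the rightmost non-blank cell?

q0 | [1]110__   read 1 → write 0, move →, go to q1
q1 | 0[1]10__   read 1 → write 0, move ←, go to q1
q1 | [0]010__   read 0 → write 1, move →, go to q0
q0 | 1[0]10__   read 0 → write 0, move →, go to q1
q1 | 10[1]0__   read 1 → write 0, move ←, go to q1
q1 | 1[0]00__   read 0 → write 1, move →, go to q0
q0 | 11[0]0__   read 0 → write 0, move →, go to q1
q1 | 110[0]__   read 0 → write 1, move →, go to q0
q0 | 1101[_]_   read _ → write 1, move →, go to q1
q1 | 11011[_]   read _ → write 0, move ←, go to qH
qH | 1101[1]0
The non-blank tape span at halt is 110110.

110110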